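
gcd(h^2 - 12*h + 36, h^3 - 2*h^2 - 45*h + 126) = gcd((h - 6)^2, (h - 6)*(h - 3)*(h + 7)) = h - 6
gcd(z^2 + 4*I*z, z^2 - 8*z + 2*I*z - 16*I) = 1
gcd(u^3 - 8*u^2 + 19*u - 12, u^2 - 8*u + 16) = u - 4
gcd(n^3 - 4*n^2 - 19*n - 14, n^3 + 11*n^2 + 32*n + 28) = n + 2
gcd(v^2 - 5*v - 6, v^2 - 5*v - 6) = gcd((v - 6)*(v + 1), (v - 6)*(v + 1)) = v^2 - 5*v - 6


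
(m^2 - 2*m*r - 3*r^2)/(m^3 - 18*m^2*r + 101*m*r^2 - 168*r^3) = (m + r)/(m^2 - 15*m*r + 56*r^2)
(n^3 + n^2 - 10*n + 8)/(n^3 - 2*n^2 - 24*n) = (n^2 - 3*n + 2)/(n*(n - 6))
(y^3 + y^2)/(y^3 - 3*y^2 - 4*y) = y/(y - 4)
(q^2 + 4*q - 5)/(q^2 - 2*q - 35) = (q - 1)/(q - 7)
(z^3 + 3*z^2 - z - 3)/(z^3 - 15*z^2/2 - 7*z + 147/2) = 2*(z^2 - 1)/(2*z^2 - 21*z + 49)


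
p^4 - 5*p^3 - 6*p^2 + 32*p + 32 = (p - 4)^2*(p + 1)*(p + 2)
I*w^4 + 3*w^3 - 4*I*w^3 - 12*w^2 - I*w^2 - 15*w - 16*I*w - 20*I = (w - 5)*(w - 4*I)*(w + I)*(I*w + I)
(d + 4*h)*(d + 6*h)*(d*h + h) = d^3*h + 10*d^2*h^2 + d^2*h + 24*d*h^3 + 10*d*h^2 + 24*h^3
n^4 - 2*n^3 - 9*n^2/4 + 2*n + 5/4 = (n - 5/2)*(n - 1)*(n + 1/2)*(n + 1)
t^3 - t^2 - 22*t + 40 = (t - 4)*(t - 2)*(t + 5)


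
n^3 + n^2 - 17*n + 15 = (n - 3)*(n - 1)*(n + 5)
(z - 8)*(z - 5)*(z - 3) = z^3 - 16*z^2 + 79*z - 120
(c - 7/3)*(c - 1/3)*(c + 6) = c^3 + 10*c^2/3 - 137*c/9 + 14/3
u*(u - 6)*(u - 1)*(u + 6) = u^4 - u^3 - 36*u^2 + 36*u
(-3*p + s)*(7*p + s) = -21*p^2 + 4*p*s + s^2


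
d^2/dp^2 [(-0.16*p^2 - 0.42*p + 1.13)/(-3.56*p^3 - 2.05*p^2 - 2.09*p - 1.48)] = (4.055552*p^6 + 31.937472*p^5 - 160.60584*p^4 - 147.840828*p^3 - 108.406254*p^2 - 0.972126000000003*p - 4.912426)/(45.118016*p^9 + 77.94264*p^8 + 124.346172*p^7 + 156.402829*p^6 + 137.807223*p^5 + 111.593667*p^4 + 70.569161*p^3 + 32.865324*p^2 + 13.733808*p + 3.241792)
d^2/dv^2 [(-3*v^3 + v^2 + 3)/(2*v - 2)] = (-3*v^3 + 9*v^2 - 9*v + 4)/(v^3 - 3*v^2 + 3*v - 1)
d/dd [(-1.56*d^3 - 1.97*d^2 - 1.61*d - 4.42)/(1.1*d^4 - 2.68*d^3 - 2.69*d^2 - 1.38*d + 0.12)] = (1.716*d^6 + 4.334*d^5 + 4.2298*d^4 + 15.124*d^3 - 37.7107*d^2 - 24.2524*d - 6.2928)/(1.21*d^8 - 5.896*d^7 + 1.2644*d^6 + 11.3824*d^5 + 14.8969*d^4 + 6.7812*d^3 + 1.2588*d^2 - 0.3312*d + 0.0144)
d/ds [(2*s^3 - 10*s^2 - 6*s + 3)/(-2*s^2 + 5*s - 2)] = (-4*s^4 + 20*s^3 - 74*s^2 + 52*s - 3)/(4*s^4 - 20*s^3 + 33*s^2 - 20*s + 4)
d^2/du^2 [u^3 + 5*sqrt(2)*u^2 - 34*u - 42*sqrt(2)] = 6*u + 10*sqrt(2)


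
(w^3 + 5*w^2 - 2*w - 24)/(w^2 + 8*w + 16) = (w^2 + w - 6)/(w + 4)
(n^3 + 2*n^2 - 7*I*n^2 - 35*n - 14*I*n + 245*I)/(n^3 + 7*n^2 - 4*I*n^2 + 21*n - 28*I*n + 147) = (n - 5)/(n + 3*I)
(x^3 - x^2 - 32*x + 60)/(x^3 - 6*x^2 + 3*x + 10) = (x + 6)/(x + 1)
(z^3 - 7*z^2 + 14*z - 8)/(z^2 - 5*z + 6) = (z^2 - 5*z + 4)/(z - 3)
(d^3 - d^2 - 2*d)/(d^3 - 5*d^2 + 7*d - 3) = d*(d^2 - d - 2)/(d^3 - 5*d^2 + 7*d - 3)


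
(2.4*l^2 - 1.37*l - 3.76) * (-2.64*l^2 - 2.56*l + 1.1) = -6.336*l^4 - 2.5272*l^3 + 16.0736*l^2 + 8.1186*l - 4.136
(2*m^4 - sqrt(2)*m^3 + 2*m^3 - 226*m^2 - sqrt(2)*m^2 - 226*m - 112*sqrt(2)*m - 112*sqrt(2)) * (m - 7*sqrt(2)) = 2*m^5 - 15*sqrt(2)*m^4 + 2*m^4 - 212*m^3 - 15*sqrt(2)*m^3 - 212*m^2 + 1470*sqrt(2)*m^2 + 1568*m + 1470*sqrt(2)*m + 1568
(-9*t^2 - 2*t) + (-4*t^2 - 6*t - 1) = -13*t^2 - 8*t - 1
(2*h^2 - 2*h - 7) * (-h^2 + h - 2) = -2*h^4 + 4*h^3 + h^2 - 3*h + 14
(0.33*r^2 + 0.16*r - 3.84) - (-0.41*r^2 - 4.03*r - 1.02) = 0.74*r^2 + 4.19*r - 2.82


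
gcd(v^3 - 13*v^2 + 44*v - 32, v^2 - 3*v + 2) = v - 1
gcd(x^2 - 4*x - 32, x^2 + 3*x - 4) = x + 4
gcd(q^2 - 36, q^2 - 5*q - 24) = 1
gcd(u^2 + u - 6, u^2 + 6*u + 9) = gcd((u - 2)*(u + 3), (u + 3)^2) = u + 3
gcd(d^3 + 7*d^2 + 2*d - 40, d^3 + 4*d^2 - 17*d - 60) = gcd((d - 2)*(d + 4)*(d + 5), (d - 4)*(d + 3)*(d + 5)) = d + 5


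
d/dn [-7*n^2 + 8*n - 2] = 8 - 14*n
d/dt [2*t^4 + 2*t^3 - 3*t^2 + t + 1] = 8*t^3 + 6*t^2 - 6*t + 1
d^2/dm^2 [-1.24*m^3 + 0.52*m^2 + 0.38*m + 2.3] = 1.04 - 7.44*m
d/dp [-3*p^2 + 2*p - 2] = 2 - 6*p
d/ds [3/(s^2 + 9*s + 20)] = 3*(-2*s - 9)/(s^2 + 9*s + 20)^2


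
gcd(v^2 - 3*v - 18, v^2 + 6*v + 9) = v + 3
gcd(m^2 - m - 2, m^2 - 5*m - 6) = m + 1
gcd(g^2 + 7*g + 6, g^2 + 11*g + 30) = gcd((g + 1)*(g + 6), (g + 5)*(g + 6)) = g + 6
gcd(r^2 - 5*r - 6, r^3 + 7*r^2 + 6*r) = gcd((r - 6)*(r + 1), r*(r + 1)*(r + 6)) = r + 1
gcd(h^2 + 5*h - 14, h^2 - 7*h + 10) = h - 2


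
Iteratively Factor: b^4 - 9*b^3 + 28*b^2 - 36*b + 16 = (b - 4)*(b^3 - 5*b^2 + 8*b - 4) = (b - 4)*(b - 2)*(b^2 - 3*b + 2) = (b - 4)*(b - 2)*(b - 1)*(b - 2)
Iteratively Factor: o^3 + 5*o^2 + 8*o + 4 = (o + 1)*(o^2 + 4*o + 4) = (o + 1)*(o + 2)*(o + 2)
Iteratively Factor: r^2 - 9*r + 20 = (r - 4)*(r - 5)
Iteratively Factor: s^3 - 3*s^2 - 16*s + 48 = (s - 4)*(s^2 + s - 12) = (s - 4)*(s + 4)*(s - 3)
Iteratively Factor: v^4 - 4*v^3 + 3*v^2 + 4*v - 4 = (v - 2)*(v^3 - 2*v^2 - v + 2) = (v - 2)*(v - 1)*(v^2 - v - 2) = (v - 2)*(v - 1)*(v + 1)*(v - 2)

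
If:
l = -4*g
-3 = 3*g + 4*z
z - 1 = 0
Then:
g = -7/3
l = 28/3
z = 1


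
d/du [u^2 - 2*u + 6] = 2*u - 2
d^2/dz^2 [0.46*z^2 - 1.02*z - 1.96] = 0.920000000000000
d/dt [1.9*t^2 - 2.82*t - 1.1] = 3.8*t - 2.82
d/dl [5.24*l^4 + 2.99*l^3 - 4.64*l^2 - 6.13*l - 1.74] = 20.96*l^3 + 8.97*l^2 - 9.28*l - 6.13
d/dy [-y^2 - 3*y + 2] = -2*y - 3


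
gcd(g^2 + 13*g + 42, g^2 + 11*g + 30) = g + 6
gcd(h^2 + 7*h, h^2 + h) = h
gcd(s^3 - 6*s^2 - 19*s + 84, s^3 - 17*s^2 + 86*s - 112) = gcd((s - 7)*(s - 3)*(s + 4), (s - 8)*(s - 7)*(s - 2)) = s - 7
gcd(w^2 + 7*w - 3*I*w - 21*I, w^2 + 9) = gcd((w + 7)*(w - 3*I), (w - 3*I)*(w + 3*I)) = w - 3*I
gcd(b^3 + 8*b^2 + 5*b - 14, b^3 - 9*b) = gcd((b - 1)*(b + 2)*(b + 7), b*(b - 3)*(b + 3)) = 1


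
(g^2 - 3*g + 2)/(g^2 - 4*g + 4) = (g - 1)/(g - 2)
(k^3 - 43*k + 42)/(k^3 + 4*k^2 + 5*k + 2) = (k^3 - 43*k + 42)/(k^3 + 4*k^2 + 5*k + 2)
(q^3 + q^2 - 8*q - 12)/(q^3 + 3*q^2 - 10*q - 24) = (q + 2)/(q + 4)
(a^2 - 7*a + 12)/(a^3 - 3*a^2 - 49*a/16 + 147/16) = 16*(a - 4)/(16*a^2 - 49)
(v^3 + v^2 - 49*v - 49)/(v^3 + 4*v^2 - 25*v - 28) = (v - 7)/(v - 4)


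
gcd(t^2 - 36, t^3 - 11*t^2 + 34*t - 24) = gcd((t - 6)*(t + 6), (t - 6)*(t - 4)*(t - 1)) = t - 6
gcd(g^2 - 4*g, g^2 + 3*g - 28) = g - 4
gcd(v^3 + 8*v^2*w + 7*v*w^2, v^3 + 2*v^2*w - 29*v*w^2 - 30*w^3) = v + w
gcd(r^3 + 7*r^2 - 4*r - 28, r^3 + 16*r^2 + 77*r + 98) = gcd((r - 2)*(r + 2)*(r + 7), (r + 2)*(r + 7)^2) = r^2 + 9*r + 14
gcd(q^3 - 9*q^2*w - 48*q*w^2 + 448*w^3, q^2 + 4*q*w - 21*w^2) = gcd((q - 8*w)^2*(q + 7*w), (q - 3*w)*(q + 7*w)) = q + 7*w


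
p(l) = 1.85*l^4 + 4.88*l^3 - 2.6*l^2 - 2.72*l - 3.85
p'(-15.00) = -21605.72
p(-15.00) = 76638.20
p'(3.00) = 313.24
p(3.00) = 246.20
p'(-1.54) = 12.98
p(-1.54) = -13.25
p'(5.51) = 1651.00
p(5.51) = 2423.78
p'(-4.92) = -504.06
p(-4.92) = 449.42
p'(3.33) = 415.56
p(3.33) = 365.94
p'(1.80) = 78.51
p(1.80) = 30.71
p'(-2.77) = -33.26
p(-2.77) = -11.07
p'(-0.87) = 8.01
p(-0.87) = -5.61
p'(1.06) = 17.03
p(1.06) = -1.51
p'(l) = 7.4*l^3 + 14.64*l^2 - 5.2*l - 2.72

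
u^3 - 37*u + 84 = (u - 4)*(u - 3)*(u + 7)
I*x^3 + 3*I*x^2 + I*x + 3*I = (x + 3)*(x + I)*(I*x + 1)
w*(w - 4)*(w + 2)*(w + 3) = w^4 + w^3 - 14*w^2 - 24*w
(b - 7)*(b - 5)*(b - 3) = b^3 - 15*b^2 + 71*b - 105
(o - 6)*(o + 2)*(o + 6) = o^3 + 2*o^2 - 36*o - 72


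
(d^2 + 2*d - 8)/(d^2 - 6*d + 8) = (d + 4)/(d - 4)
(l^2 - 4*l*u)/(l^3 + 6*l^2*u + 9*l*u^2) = (l - 4*u)/(l^2 + 6*l*u + 9*u^2)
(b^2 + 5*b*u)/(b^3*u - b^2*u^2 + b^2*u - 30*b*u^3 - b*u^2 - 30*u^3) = b/(u*(b^2 - 6*b*u + b - 6*u))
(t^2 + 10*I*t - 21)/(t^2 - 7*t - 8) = (-t^2 - 10*I*t + 21)/(-t^2 + 7*t + 8)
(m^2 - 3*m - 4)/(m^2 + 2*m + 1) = (m - 4)/(m + 1)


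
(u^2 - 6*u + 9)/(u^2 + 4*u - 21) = (u - 3)/(u + 7)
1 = 1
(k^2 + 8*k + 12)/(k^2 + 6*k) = (k + 2)/k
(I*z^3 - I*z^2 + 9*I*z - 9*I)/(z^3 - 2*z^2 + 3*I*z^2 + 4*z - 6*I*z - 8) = I*(z^3 - z^2 + 9*z - 9)/(z^3 + z^2*(-2 + 3*I) + 2*z*(2 - 3*I) - 8)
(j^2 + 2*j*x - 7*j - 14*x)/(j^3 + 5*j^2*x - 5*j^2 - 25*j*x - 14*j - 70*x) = (j + 2*x)/(j^2 + 5*j*x + 2*j + 10*x)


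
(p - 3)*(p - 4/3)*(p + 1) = p^3 - 10*p^2/3 - p/3 + 4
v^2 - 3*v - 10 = (v - 5)*(v + 2)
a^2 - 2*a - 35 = (a - 7)*(a + 5)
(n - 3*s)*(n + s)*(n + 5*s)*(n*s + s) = n^4*s + 3*n^3*s^2 + n^3*s - 13*n^2*s^3 + 3*n^2*s^2 - 15*n*s^4 - 13*n*s^3 - 15*s^4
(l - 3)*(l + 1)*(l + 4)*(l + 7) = l^4 + 9*l^3 + 3*l^2 - 89*l - 84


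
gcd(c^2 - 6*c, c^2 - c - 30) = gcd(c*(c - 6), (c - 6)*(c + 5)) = c - 6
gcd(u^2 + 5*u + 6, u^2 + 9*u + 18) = u + 3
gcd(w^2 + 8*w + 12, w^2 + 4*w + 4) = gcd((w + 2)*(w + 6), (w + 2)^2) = w + 2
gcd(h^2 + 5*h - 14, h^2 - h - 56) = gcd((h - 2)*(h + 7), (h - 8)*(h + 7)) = h + 7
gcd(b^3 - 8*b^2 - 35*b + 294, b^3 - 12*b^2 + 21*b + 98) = b^2 - 14*b + 49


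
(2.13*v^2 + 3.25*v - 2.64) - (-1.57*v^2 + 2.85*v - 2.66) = 3.7*v^2 + 0.4*v + 0.02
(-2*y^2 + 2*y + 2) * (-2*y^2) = 4*y^4 - 4*y^3 - 4*y^2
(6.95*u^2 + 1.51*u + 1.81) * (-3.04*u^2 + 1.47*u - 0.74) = -21.128*u^4 + 5.6261*u^3 - 8.4257*u^2 + 1.5433*u - 1.3394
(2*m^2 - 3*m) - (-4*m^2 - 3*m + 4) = 6*m^2 - 4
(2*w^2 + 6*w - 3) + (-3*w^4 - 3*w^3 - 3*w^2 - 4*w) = -3*w^4 - 3*w^3 - w^2 + 2*w - 3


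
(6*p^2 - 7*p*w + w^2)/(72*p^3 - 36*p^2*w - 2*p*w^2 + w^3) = (p - w)/(12*p^2 - 4*p*w - w^2)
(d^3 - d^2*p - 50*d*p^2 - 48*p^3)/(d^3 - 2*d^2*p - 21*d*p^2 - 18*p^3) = (-d^2 + 2*d*p + 48*p^2)/(-d^2 + 3*d*p + 18*p^2)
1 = 1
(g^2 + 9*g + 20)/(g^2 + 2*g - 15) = (g + 4)/(g - 3)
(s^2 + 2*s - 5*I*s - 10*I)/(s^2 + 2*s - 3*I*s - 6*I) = (s - 5*I)/(s - 3*I)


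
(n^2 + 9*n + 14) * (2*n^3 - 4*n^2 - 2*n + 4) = 2*n^5 + 14*n^4 - 10*n^3 - 70*n^2 + 8*n + 56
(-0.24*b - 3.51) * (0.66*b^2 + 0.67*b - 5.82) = -0.1584*b^3 - 2.4774*b^2 - 0.9549*b + 20.4282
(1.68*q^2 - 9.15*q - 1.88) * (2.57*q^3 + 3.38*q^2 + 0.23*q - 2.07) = 4.3176*q^5 - 17.8371*q^4 - 35.3722*q^3 - 11.9365*q^2 + 18.5081*q + 3.8916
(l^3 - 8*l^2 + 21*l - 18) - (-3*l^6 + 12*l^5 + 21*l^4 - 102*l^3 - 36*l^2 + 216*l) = 3*l^6 - 12*l^5 - 21*l^4 + 103*l^3 + 28*l^2 - 195*l - 18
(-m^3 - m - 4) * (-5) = 5*m^3 + 5*m + 20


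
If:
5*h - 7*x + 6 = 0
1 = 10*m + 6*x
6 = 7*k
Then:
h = 7*x/5 - 6/5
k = 6/7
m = 1/10 - 3*x/5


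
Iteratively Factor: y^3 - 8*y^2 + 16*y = (y)*(y^2 - 8*y + 16) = y*(y - 4)*(y - 4)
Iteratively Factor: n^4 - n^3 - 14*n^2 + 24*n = (n - 2)*(n^3 + n^2 - 12*n) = (n - 3)*(n - 2)*(n^2 + 4*n) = (n - 3)*(n - 2)*(n + 4)*(n)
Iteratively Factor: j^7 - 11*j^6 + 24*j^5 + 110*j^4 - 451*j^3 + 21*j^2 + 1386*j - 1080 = (j - 5)*(j^6 - 6*j^5 - 6*j^4 + 80*j^3 - 51*j^2 - 234*j + 216) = (j - 5)*(j - 1)*(j^5 - 5*j^4 - 11*j^3 + 69*j^2 + 18*j - 216) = (j - 5)*(j - 1)*(j + 2)*(j^4 - 7*j^3 + 3*j^2 + 63*j - 108) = (j - 5)*(j - 1)*(j + 2)*(j + 3)*(j^3 - 10*j^2 + 33*j - 36) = (j - 5)*(j - 3)*(j - 1)*(j + 2)*(j + 3)*(j^2 - 7*j + 12) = (j - 5)*(j - 3)^2*(j - 1)*(j + 2)*(j + 3)*(j - 4)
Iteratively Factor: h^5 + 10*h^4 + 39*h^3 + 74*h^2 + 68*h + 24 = (h + 1)*(h^4 + 9*h^3 + 30*h^2 + 44*h + 24) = (h + 1)*(h + 2)*(h^3 + 7*h^2 + 16*h + 12) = (h + 1)*(h + 2)*(h + 3)*(h^2 + 4*h + 4) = (h + 1)*(h + 2)^2*(h + 3)*(h + 2)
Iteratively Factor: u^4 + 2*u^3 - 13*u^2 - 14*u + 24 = (u + 2)*(u^3 - 13*u + 12) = (u - 3)*(u + 2)*(u^2 + 3*u - 4) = (u - 3)*(u + 2)*(u + 4)*(u - 1)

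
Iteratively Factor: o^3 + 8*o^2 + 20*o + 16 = (o + 2)*(o^2 + 6*o + 8) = (o + 2)*(o + 4)*(o + 2)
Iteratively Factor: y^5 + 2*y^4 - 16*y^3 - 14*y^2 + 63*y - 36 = (y - 3)*(y^4 + 5*y^3 - y^2 - 17*y + 12) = (y - 3)*(y - 1)*(y^3 + 6*y^2 + 5*y - 12) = (y - 3)*(y - 1)*(y + 4)*(y^2 + 2*y - 3) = (y - 3)*(y - 1)^2*(y + 4)*(y + 3)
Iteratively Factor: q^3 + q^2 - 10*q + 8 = (q + 4)*(q^2 - 3*q + 2) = (q - 2)*(q + 4)*(q - 1)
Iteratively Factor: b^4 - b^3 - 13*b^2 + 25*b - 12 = (b - 1)*(b^3 - 13*b + 12) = (b - 1)*(b + 4)*(b^2 - 4*b + 3) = (b - 1)^2*(b + 4)*(b - 3)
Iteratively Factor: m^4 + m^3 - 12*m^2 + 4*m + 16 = (m + 4)*(m^3 - 3*m^2 + 4) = (m - 2)*(m + 4)*(m^2 - m - 2) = (m - 2)*(m + 1)*(m + 4)*(m - 2)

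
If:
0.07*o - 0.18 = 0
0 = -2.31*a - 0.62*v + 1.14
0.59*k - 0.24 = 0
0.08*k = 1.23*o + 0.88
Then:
No Solution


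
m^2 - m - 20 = (m - 5)*(m + 4)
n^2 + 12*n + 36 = (n + 6)^2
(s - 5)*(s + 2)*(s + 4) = s^3 + s^2 - 22*s - 40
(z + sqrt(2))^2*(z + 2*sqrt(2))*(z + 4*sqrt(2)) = z^4 + 8*sqrt(2)*z^3 + 42*z^2 + 44*sqrt(2)*z + 32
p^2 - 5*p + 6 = (p - 3)*(p - 2)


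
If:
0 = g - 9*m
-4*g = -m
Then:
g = 0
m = 0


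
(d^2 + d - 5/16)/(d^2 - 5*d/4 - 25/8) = (4*d - 1)/(2*(2*d - 5))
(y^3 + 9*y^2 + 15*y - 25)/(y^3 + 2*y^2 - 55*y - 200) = (y - 1)/(y - 8)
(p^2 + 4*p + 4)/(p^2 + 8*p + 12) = (p + 2)/(p + 6)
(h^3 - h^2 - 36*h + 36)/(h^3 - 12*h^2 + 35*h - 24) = (h^2 - 36)/(h^2 - 11*h + 24)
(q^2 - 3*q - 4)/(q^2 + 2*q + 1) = (q - 4)/(q + 1)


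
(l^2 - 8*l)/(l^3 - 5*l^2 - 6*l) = (8 - l)/(-l^2 + 5*l + 6)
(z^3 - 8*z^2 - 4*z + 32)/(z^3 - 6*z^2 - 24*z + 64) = (z + 2)/(z + 4)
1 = 1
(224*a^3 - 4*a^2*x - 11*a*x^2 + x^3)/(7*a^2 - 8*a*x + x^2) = (-32*a^2 - 4*a*x + x^2)/(-a + x)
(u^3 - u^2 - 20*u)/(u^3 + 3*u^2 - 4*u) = (u - 5)/(u - 1)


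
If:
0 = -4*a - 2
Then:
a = -1/2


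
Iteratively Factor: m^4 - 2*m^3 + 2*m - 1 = (m - 1)*(m^3 - m^2 - m + 1) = (m - 1)^2*(m^2 - 1) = (m - 1)^2*(m + 1)*(m - 1)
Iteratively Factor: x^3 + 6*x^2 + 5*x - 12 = (x + 4)*(x^2 + 2*x - 3) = (x - 1)*(x + 4)*(x + 3)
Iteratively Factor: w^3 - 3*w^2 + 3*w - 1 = (w - 1)*(w^2 - 2*w + 1) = (w - 1)^2*(w - 1)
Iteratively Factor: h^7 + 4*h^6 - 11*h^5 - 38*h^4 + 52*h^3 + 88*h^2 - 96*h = (h + 4)*(h^6 - 11*h^4 + 6*h^3 + 28*h^2 - 24*h) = (h + 2)*(h + 4)*(h^5 - 2*h^4 - 7*h^3 + 20*h^2 - 12*h) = h*(h + 2)*(h + 4)*(h^4 - 2*h^3 - 7*h^2 + 20*h - 12) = h*(h + 2)*(h + 3)*(h + 4)*(h^3 - 5*h^2 + 8*h - 4) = h*(h - 1)*(h + 2)*(h + 3)*(h + 4)*(h^2 - 4*h + 4) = h*(h - 2)*(h - 1)*(h + 2)*(h + 3)*(h + 4)*(h - 2)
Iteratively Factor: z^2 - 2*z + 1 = (z - 1)*(z - 1)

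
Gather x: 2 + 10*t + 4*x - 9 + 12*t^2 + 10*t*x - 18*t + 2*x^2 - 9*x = 12*t^2 - 8*t + 2*x^2 + x*(10*t - 5) - 7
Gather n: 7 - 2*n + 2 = 9 - 2*n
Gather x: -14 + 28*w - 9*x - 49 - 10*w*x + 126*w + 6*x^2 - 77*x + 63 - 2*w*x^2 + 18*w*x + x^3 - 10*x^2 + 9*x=154*w + x^3 + x^2*(-2*w - 4) + x*(8*w - 77)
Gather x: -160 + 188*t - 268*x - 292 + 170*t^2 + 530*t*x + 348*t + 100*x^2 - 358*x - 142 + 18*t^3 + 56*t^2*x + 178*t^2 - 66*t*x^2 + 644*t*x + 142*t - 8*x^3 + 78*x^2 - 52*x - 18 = 18*t^3 + 348*t^2 + 678*t - 8*x^3 + x^2*(178 - 66*t) + x*(56*t^2 + 1174*t - 678) - 612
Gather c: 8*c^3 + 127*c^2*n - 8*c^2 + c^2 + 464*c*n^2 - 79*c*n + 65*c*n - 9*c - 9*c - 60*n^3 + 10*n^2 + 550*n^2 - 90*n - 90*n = 8*c^3 + c^2*(127*n - 7) + c*(464*n^2 - 14*n - 18) - 60*n^3 + 560*n^2 - 180*n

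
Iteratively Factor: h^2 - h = (h - 1)*(h)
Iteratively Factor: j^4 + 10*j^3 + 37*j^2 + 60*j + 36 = (j + 3)*(j^3 + 7*j^2 + 16*j + 12) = (j + 3)^2*(j^2 + 4*j + 4) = (j + 2)*(j + 3)^2*(j + 2)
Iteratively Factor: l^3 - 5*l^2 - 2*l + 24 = (l + 2)*(l^2 - 7*l + 12) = (l - 3)*(l + 2)*(l - 4)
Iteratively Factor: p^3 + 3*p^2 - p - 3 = (p - 1)*(p^2 + 4*p + 3) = (p - 1)*(p + 3)*(p + 1)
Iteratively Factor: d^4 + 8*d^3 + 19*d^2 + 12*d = (d + 1)*(d^3 + 7*d^2 + 12*d) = (d + 1)*(d + 3)*(d^2 + 4*d) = d*(d + 1)*(d + 3)*(d + 4)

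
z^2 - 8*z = z*(z - 8)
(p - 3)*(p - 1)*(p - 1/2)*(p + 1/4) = p^4 - 17*p^3/4 + 31*p^2/8 - p/4 - 3/8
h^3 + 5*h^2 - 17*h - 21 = (h - 3)*(h + 1)*(h + 7)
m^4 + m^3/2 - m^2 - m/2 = m*(m - 1)*(m + 1/2)*(m + 1)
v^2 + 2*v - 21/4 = (v - 3/2)*(v + 7/2)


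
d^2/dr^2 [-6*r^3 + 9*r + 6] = -36*r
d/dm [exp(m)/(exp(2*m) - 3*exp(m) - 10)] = (-exp(2*m) - 10)*exp(m)/(exp(4*m) - 6*exp(3*m) - 11*exp(2*m) + 60*exp(m) + 100)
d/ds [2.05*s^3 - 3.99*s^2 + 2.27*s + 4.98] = 6.15*s^2 - 7.98*s + 2.27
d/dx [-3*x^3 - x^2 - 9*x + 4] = -9*x^2 - 2*x - 9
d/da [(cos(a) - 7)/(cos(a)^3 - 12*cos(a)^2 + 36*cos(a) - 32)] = (-29*cos(a) + cos(2*a) + 111)*sin(a)/((cos(a) - 8)^2*(cos(a) - 2)^3)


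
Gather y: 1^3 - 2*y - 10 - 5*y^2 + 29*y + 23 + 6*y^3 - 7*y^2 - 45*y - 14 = 6*y^3 - 12*y^2 - 18*y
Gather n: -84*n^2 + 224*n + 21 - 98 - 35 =-84*n^2 + 224*n - 112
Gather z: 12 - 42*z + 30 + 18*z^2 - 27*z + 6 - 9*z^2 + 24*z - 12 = 9*z^2 - 45*z + 36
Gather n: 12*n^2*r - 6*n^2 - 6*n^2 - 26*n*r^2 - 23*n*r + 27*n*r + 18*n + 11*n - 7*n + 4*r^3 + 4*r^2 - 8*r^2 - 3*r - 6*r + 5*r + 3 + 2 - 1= n^2*(12*r - 12) + n*(-26*r^2 + 4*r + 22) + 4*r^3 - 4*r^2 - 4*r + 4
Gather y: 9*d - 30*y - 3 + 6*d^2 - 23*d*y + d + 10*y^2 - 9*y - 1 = 6*d^2 + 10*d + 10*y^2 + y*(-23*d - 39) - 4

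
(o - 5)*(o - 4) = o^2 - 9*o + 20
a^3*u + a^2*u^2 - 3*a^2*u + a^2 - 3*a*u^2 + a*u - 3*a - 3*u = (a - 3)*(a + u)*(a*u + 1)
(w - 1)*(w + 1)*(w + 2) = w^3 + 2*w^2 - w - 2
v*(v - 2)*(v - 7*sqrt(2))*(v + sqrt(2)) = v^4 - 6*sqrt(2)*v^3 - 2*v^3 - 14*v^2 + 12*sqrt(2)*v^2 + 28*v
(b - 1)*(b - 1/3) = b^2 - 4*b/3 + 1/3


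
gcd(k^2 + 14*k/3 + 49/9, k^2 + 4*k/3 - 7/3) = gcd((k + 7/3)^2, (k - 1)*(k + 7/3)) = k + 7/3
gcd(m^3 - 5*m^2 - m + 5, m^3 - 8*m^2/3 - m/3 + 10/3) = m + 1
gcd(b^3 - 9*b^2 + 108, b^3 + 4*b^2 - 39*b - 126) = b^2 - 3*b - 18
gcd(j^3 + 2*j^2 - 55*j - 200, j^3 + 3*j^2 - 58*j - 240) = j^2 - 3*j - 40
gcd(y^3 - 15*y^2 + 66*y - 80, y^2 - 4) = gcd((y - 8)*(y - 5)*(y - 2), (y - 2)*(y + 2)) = y - 2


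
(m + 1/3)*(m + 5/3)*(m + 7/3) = m^3 + 13*m^2/3 + 47*m/9 + 35/27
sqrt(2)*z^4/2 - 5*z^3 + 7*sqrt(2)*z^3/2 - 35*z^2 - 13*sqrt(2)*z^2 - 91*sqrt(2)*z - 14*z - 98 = (z + 7)*(z - 7*sqrt(2))*(z + sqrt(2))*(sqrt(2)*z/2 + 1)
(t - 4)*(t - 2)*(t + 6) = t^3 - 28*t + 48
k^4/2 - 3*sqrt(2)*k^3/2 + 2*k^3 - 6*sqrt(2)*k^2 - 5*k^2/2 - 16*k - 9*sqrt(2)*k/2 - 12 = (k/2 + sqrt(2)/2)*(k + 1)*(k + 3)*(k - 4*sqrt(2))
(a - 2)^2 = a^2 - 4*a + 4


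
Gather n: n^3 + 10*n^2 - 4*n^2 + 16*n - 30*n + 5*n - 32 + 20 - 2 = n^3 + 6*n^2 - 9*n - 14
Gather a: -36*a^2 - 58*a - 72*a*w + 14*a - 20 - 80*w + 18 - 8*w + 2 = -36*a^2 + a*(-72*w - 44) - 88*w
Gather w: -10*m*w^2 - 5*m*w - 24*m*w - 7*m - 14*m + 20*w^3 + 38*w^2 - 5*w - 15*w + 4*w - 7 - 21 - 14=-21*m + 20*w^3 + w^2*(38 - 10*m) + w*(-29*m - 16) - 42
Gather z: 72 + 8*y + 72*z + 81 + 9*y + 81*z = 17*y + 153*z + 153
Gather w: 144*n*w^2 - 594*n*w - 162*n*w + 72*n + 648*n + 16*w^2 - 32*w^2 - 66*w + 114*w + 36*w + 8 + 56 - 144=720*n + w^2*(144*n - 16) + w*(84 - 756*n) - 80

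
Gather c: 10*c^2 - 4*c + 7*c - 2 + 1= 10*c^2 + 3*c - 1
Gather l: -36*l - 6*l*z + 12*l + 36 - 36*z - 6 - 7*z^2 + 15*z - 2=l*(-6*z - 24) - 7*z^2 - 21*z + 28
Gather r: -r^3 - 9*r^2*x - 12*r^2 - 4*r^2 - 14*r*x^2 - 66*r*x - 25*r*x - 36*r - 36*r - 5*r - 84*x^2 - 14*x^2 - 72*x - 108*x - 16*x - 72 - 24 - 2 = -r^3 + r^2*(-9*x - 16) + r*(-14*x^2 - 91*x - 77) - 98*x^2 - 196*x - 98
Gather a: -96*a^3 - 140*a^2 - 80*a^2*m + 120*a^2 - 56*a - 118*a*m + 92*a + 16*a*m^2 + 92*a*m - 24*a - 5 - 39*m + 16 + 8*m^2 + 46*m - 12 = -96*a^3 + a^2*(-80*m - 20) + a*(16*m^2 - 26*m + 12) + 8*m^2 + 7*m - 1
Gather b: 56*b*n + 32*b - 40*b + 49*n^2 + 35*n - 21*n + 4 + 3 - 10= b*(56*n - 8) + 49*n^2 + 14*n - 3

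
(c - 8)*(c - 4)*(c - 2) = c^3 - 14*c^2 + 56*c - 64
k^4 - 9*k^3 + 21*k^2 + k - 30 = (k - 5)*(k - 3)*(k - 2)*(k + 1)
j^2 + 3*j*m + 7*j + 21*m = (j + 7)*(j + 3*m)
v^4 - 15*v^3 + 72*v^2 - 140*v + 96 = (v - 8)*(v - 3)*(v - 2)^2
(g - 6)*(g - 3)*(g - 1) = g^3 - 10*g^2 + 27*g - 18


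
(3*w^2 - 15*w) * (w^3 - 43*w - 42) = 3*w^5 - 15*w^4 - 129*w^3 + 519*w^2 + 630*w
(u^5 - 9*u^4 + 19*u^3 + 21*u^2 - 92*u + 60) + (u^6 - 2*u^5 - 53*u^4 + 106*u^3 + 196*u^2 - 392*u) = u^6 - u^5 - 62*u^4 + 125*u^3 + 217*u^2 - 484*u + 60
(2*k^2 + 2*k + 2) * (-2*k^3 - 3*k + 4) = -4*k^5 - 4*k^4 - 10*k^3 + 2*k^2 + 2*k + 8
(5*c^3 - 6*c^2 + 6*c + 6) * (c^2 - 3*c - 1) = 5*c^5 - 21*c^4 + 19*c^3 - 6*c^2 - 24*c - 6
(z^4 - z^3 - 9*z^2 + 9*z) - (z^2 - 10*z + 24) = z^4 - z^3 - 10*z^2 + 19*z - 24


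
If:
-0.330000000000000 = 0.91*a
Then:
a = -0.36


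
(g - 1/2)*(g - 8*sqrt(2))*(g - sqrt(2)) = g^3 - 9*sqrt(2)*g^2 - g^2/2 + 9*sqrt(2)*g/2 + 16*g - 8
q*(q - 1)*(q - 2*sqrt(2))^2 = q^4 - 4*sqrt(2)*q^3 - q^3 + 4*sqrt(2)*q^2 + 8*q^2 - 8*q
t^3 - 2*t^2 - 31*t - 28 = (t - 7)*(t + 1)*(t + 4)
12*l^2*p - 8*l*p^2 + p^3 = p*(-6*l + p)*(-2*l + p)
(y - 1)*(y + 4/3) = y^2 + y/3 - 4/3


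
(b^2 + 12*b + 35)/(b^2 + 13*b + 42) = (b + 5)/(b + 6)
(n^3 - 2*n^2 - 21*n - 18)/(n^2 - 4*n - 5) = (n^2 - 3*n - 18)/(n - 5)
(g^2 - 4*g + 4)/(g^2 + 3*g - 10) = (g - 2)/(g + 5)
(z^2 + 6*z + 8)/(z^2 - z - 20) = (z + 2)/(z - 5)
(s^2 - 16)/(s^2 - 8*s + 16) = (s + 4)/(s - 4)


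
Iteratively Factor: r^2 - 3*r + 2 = (r - 1)*(r - 2)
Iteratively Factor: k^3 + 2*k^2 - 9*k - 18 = (k + 3)*(k^2 - k - 6) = (k + 2)*(k + 3)*(k - 3)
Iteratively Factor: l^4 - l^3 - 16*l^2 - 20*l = (l - 5)*(l^3 + 4*l^2 + 4*l) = l*(l - 5)*(l^2 + 4*l + 4) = l*(l - 5)*(l + 2)*(l + 2)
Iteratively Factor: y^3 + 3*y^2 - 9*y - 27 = (y + 3)*(y^2 - 9) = (y - 3)*(y + 3)*(y + 3)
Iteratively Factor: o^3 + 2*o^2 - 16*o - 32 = (o - 4)*(o^2 + 6*o + 8) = (o - 4)*(o + 4)*(o + 2)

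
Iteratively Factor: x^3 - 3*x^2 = (x - 3)*(x^2) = x*(x - 3)*(x)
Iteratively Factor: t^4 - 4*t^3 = (t)*(t^3 - 4*t^2) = t*(t - 4)*(t^2) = t^2*(t - 4)*(t)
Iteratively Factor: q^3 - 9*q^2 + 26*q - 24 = (q - 3)*(q^2 - 6*q + 8) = (q - 3)*(q - 2)*(q - 4)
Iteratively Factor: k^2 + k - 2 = (k + 2)*(k - 1)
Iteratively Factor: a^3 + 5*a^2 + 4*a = (a)*(a^2 + 5*a + 4) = a*(a + 4)*(a + 1)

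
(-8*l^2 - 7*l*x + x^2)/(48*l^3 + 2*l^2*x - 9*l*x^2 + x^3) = (l + x)/(-6*l^2 - l*x + x^2)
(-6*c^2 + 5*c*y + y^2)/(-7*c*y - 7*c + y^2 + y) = (6*c^2 - 5*c*y - y^2)/(7*c*y + 7*c - y^2 - y)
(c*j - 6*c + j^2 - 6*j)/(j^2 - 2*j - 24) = (c + j)/(j + 4)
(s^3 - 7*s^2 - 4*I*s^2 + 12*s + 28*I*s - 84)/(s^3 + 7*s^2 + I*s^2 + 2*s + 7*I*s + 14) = (s^2 - s*(7 + 6*I) + 42*I)/(s^2 + s*(7 - I) - 7*I)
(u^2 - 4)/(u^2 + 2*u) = (u - 2)/u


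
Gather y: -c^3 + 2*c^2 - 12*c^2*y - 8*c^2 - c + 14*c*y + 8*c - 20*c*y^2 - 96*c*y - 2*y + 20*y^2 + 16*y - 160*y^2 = -c^3 - 6*c^2 + 7*c + y^2*(-20*c - 140) + y*(-12*c^2 - 82*c + 14)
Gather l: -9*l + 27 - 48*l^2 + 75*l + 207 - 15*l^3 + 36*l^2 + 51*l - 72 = -15*l^3 - 12*l^2 + 117*l + 162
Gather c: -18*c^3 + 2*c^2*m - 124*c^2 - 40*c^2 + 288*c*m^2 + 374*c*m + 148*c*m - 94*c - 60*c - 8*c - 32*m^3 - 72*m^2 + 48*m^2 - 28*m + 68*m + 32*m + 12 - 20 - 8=-18*c^3 + c^2*(2*m - 164) + c*(288*m^2 + 522*m - 162) - 32*m^3 - 24*m^2 + 72*m - 16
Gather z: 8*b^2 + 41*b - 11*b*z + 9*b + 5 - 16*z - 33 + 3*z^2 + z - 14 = 8*b^2 + 50*b + 3*z^2 + z*(-11*b - 15) - 42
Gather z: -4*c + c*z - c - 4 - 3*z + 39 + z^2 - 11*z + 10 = -5*c + z^2 + z*(c - 14) + 45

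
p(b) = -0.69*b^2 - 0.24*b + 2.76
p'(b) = -1.38*b - 0.24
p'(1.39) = -2.16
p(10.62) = -77.61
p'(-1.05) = 1.21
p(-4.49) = -10.07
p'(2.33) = -3.46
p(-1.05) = 2.25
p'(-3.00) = 3.90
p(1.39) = 1.09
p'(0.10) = -0.38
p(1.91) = -0.22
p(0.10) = 2.73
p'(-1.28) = 1.53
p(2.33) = -1.55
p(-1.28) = 1.94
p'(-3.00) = 3.90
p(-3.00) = -2.73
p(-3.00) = -2.73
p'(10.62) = -14.90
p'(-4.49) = 5.96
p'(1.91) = -2.88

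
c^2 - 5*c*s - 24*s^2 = (c - 8*s)*(c + 3*s)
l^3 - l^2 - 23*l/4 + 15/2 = (l - 2)*(l - 3/2)*(l + 5/2)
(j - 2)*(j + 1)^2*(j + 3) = j^4 + 3*j^3 - 3*j^2 - 11*j - 6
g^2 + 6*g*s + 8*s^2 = (g + 2*s)*(g + 4*s)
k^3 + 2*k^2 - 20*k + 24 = (k - 2)^2*(k + 6)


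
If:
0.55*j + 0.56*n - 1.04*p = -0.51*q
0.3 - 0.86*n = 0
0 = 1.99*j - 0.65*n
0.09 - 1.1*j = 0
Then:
No Solution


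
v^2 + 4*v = v*(v + 4)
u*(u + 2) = u^2 + 2*u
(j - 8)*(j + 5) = j^2 - 3*j - 40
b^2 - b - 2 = (b - 2)*(b + 1)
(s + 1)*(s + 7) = s^2 + 8*s + 7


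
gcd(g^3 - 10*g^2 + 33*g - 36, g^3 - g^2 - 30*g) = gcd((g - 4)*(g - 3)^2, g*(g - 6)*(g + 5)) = 1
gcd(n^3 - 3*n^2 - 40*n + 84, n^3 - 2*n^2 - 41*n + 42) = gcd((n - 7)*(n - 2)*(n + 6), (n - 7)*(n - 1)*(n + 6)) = n^2 - n - 42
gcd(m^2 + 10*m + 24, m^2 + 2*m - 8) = m + 4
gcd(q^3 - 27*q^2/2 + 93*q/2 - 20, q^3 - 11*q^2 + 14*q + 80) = q^2 - 13*q + 40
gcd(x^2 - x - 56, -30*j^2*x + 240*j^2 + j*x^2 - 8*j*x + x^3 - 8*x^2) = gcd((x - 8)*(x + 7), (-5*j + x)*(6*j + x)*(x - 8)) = x - 8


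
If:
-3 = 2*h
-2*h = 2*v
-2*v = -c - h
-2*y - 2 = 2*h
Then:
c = 9/2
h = -3/2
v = 3/2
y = 1/2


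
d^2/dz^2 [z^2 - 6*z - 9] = 2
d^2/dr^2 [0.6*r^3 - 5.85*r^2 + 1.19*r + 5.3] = 3.6*r - 11.7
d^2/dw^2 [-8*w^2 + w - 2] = -16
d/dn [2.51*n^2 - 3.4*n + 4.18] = 5.02*n - 3.4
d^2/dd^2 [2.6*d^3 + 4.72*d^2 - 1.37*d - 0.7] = 15.6*d + 9.44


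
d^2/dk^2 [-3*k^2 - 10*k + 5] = -6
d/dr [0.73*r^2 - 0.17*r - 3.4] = 1.46*r - 0.17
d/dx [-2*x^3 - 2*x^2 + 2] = 2*x*(-3*x - 2)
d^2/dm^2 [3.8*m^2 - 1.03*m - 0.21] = 7.60000000000000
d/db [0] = 0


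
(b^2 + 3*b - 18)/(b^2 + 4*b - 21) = (b + 6)/(b + 7)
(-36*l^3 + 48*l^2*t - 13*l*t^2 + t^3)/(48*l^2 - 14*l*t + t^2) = (6*l^2 - 7*l*t + t^2)/(-8*l + t)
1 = 1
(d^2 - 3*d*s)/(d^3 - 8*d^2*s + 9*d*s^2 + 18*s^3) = -d/(-d^2 + 5*d*s + 6*s^2)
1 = 1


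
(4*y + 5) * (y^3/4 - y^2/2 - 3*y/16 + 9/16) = y^4 - 3*y^3/4 - 13*y^2/4 + 21*y/16 + 45/16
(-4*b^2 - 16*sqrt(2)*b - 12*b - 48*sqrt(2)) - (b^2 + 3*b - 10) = -5*b^2 - 16*sqrt(2)*b - 15*b - 48*sqrt(2) + 10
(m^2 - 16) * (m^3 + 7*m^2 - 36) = m^5 + 7*m^4 - 16*m^3 - 148*m^2 + 576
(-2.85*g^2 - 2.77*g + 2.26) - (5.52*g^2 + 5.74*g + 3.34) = -8.37*g^2 - 8.51*g - 1.08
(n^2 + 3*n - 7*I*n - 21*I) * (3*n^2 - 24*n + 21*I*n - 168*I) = 3*n^4 - 15*n^3 + 75*n^2 - 735*n - 3528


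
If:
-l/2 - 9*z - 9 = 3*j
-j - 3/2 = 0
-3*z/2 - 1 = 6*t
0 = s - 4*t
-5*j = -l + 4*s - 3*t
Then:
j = -3/2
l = -579/59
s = -42/59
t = -21/118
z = 8/177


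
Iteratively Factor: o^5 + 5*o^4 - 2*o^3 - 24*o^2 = (o)*(o^4 + 5*o^3 - 2*o^2 - 24*o) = o*(o + 4)*(o^3 + o^2 - 6*o) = o*(o - 2)*(o + 4)*(o^2 + 3*o) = o*(o - 2)*(o + 3)*(o + 4)*(o)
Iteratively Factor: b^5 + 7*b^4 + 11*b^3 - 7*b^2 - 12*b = (b - 1)*(b^4 + 8*b^3 + 19*b^2 + 12*b) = (b - 1)*(b + 3)*(b^3 + 5*b^2 + 4*b) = (b - 1)*(b + 1)*(b + 3)*(b^2 + 4*b) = (b - 1)*(b + 1)*(b + 3)*(b + 4)*(b)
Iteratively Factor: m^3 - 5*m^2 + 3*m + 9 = (m + 1)*(m^2 - 6*m + 9) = (m - 3)*(m + 1)*(m - 3)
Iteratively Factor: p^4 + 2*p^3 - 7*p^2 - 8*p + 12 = (p + 3)*(p^3 - p^2 - 4*p + 4) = (p + 2)*(p + 3)*(p^2 - 3*p + 2) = (p - 1)*(p + 2)*(p + 3)*(p - 2)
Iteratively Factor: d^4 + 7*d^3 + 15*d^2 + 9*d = (d + 1)*(d^3 + 6*d^2 + 9*d) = (d + 1)*(d + 3)*(d^2 + 3*d) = d*(d + 1)*(d + 3)*(d + 3)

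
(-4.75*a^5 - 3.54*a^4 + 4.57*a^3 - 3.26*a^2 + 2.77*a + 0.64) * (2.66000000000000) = -12.635*a^5 - 9.4164*a^4 + 12.1562*a^3 - 8.6716*a^2 + 7.3682*a + 1.7024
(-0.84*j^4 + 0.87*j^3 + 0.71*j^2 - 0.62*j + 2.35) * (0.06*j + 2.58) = -0.0504*j^5 - 2.115*j^4 + 2.2872*j^3 + 1.7946*j^2 - 1.4586*j + 6.063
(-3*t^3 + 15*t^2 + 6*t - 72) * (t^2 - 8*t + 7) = -3*t^5 + 39*t^4 - 135*t^3 - 15*t^2 + 618*t - 504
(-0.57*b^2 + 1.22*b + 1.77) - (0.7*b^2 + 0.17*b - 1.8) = -1.27*b^2 + 1.05*b + 3.57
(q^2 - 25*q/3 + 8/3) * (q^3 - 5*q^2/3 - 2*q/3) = q^5 - 10*q^4 + 143*q^3/9 + 10*q^2/9 - 16*q/9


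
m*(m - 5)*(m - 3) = m^3 - 8*m^2 + 15*m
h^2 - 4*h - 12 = (h - 6)*(h + 2)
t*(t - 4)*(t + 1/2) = t^3 - 7*t^2/2 - 2*t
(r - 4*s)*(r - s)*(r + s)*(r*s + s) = r^4*s - 4*r^3*s^2 + r^3*s - r^2*s^3 - 4*r^2*s^2 + 4*r*s^4 - r*s^3 + 4*s^4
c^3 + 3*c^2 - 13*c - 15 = (c - 3)*(c + 1)*(c + 5)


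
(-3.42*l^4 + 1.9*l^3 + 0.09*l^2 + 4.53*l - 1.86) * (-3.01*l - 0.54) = 10.2942*l^5 - 3.8722*l^4 - 1.2969*l^3 - 13.6839*l^2 + 3.1524*l + 1.0044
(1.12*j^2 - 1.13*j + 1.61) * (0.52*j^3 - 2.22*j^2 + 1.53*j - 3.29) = 0.5824*j^5 - 3.074*j^4 + 5.0594*j^3 - 8.9879*j^2 + 6.181*j - 5.2969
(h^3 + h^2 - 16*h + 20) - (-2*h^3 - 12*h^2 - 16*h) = 3*h^3 + 13*h^2 + 20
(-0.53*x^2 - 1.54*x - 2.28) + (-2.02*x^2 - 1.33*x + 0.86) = -2.55*x^2 - 2.87*x - 1.42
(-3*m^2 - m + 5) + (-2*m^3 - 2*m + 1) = -2*m^3 - 3*m^2 - 3*m + 6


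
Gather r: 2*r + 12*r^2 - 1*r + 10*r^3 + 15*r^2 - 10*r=10*r^3 + 27*r^2 - 9*r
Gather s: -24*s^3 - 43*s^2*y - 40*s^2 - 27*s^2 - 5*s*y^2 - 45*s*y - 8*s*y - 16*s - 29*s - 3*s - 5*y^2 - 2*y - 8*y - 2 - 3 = -24*s^3 + s^2*(-43*y - 67) + s*(-5*y^2 - 53*y - 48) - 5*y^2 - 10*y - 5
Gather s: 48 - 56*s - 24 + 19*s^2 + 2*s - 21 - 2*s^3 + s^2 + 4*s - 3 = -2*s^3 + 20*s^2 - 50*s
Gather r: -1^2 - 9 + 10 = 0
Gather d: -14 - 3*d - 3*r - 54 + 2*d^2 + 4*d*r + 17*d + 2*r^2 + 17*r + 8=2*d^2 + d*(4*r + 14) + 2*r^2 + 14*r - 60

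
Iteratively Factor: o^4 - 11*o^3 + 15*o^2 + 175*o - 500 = (o + 4)*(o^3 - 15*o^2 + 75*o - 125) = (o - 5)*(o + 4)*(o^2 - 10*o + 25) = (o - 5)^2*(o + 4)*(o - 5)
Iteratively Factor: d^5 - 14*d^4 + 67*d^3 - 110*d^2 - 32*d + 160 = (d - 4)*(d^4 - 10*d^3 + 27*d^2 - 2*d - 40) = (d - 5)*(d - 4)*(d^3 - 5*d^2 + 2*d + 8) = (d - 5)*(d - 4)*(d - 2)*(d^2 - 3*d - 4) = (d - 5)*(d - 4)^2*(d - 2)*(d + 1)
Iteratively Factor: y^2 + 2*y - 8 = (y - 2)*(y + 4)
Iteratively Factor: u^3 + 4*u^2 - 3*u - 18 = (u + 3)*(u^2 + u - 6) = (u - 2)*(u + 3)*(u + 3)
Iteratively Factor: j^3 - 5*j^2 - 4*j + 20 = (j - 2)*(j^2 - 3*j - 10) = (j - 2)*(j + 2)*(j - 5)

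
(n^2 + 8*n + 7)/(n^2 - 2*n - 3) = (n + 7)/(n - 3)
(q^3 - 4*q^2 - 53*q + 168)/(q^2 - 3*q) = q - 1 - 56/q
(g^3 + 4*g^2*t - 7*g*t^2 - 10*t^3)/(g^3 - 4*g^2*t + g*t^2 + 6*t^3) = (-g - 5*t)/(-g + 3*t)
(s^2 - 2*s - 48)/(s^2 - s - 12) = (-s^2 + 2*s + 48)/(-s^2 + s + 12)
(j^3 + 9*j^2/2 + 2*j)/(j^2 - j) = (j^2 + 9*j/2 + 2)/(j - 1)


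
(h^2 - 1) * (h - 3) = h^3 - 3*h^2 - h + 3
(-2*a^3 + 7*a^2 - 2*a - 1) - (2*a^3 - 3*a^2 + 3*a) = -4*a^3 + 10*a^2 - 5*a - 1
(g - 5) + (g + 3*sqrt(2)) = 2*g - 5 + 3*sqrt(2)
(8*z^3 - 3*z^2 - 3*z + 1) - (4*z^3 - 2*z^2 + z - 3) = 4*z^3 - z^2 - 4*z + 4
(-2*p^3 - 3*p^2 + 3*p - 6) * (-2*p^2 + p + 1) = 4*p^5 + 4*p^4 - 11*p^3 + 12*p^2 - 3*p - 6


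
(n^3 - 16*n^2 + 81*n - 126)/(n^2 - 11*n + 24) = (n^2 - 13*n + 42)/(n - 8)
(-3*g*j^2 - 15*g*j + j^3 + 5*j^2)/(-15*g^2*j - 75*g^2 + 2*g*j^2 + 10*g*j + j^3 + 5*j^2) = j/(5*g + j)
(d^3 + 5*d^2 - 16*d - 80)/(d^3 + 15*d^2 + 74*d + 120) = (d - 4)/(d + 6)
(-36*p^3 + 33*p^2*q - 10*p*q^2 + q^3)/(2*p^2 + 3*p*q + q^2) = (-36*p^3 + 33*p^2*q - 10*p*q^2 + q^3)/(2*p^2 + 3*p*q + q^2)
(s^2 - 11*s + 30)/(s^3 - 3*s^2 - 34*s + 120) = (s - 6)/(s^2 + 2*s - 24)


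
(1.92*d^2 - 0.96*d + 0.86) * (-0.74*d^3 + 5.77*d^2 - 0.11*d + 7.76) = -1.4208*d^5 + 11.7888*d^4 - 6.3868*d^3 + 19.967*d^2 - 7.5442*d + 6.6736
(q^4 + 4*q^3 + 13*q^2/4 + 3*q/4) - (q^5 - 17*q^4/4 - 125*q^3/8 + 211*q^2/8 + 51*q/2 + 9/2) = -q^5 + 21*q^4/4 + 157*q^3/8 - 185*q^2/8 - 99*q/4 - 9/2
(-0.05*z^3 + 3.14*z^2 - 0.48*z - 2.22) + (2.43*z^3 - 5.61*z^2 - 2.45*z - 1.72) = 2.38*z^3 - 2.47*z^2 - 2.93*z - 3.94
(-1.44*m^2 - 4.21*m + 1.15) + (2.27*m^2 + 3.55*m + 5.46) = 0.83*m^2 - 0.66*m + 6.61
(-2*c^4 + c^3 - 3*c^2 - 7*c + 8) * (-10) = 20*c^4 - 10*c^3 + 30*c^2 + 70*c - 80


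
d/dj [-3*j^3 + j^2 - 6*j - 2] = -9*j^2 + 2*j - 6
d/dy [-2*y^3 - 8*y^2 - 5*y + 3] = -6*y^2 - 16*y - 5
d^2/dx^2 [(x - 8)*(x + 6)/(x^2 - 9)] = 2*(-2*x^3 - 117*x^2 - 54*x - 351)/(x^6 - 27*x^4 + 243*x^2 - 729)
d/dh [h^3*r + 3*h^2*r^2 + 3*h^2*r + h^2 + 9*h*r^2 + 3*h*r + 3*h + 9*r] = 3*h^2*r + 6*h*r^2 + 6*h*r + 2*h + 9*r^2 + 3*r + 3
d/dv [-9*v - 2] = -9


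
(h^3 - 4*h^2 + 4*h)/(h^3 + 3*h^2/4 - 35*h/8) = 8*(h^2 - 4*h + 4)/(8*h^2 + 6*h - 35)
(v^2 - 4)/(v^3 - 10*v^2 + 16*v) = (v + 2)/(v*(v - 8))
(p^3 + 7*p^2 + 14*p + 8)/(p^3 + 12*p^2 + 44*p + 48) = (p + 1)/(p + 6)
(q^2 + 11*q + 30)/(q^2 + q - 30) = (q + 5)/(q - 5)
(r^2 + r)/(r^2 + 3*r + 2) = r/(r + 2)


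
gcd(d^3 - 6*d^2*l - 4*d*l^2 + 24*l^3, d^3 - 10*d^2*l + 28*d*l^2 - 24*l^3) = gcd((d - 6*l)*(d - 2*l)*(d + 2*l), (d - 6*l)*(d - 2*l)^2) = d^2 - 8*d*l + 12*l^2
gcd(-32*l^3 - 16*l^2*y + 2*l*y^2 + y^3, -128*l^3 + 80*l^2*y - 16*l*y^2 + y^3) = -4*l + y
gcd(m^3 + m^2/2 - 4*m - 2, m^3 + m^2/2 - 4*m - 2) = m^3 + m^2/2 - 4*m - 2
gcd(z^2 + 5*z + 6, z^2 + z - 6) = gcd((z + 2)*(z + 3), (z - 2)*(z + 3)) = z + 3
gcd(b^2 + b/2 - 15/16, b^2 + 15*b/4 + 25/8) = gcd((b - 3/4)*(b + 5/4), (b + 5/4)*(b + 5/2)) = b + 5/4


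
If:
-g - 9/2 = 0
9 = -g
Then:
No Solution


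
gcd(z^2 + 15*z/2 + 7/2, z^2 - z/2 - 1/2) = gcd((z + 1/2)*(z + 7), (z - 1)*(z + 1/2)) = z + 1/2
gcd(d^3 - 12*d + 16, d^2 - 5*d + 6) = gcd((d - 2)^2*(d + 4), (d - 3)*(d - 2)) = d - 2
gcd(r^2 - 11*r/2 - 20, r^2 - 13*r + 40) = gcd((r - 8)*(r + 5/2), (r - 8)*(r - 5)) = r - 8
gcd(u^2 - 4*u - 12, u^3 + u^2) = 1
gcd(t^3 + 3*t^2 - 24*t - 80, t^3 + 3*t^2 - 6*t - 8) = t + 4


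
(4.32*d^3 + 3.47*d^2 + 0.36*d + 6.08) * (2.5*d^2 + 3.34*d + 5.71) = 10.8*d^5 + 23.1038*d^4 + 37.157*d^3 + 36.2161*d^2 + 22.3628*d + 34.7168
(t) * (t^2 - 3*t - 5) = t^3 - 3*t^2 - 5*t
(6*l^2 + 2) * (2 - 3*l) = -18*l^3 + 12*l^2 - 6*l + 4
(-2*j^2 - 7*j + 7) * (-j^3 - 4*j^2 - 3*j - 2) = 2*j^5 + 15*j^4 + 27*j^3 - 3*j^2 - 7*j - 14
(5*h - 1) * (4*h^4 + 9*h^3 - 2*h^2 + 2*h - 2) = 20*h^5 + 41*h^4 - 19*h^3 + 12*h^2 - 12*h + 2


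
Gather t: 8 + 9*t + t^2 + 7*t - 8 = t^2 + 16*t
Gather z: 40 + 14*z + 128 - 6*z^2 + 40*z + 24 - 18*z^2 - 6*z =-24*z^2 + 48*z + 192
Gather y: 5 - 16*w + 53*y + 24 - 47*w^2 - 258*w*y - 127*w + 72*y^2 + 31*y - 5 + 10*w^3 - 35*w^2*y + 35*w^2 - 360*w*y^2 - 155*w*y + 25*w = 10*w^3 - 12*w^2 - 118*w + y^2*(72 - 360*w) + y*(-35*w^2 - 413*w + 84) + 24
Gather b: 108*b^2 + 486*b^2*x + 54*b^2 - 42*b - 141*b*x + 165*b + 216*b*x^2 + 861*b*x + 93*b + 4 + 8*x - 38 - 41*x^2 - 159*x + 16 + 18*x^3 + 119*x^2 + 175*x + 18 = b^2*(486*x + 162) + b*(216*x^2 + 720*x + 216) + 18*x^3 + 78*x^2 + 24*x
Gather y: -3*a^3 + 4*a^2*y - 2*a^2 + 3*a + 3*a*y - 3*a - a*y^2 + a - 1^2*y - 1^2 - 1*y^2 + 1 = -3*a^3 - 2*a^2 + a + y^2*(-a - 1) + y*(4*a^2 + 3*a - 1)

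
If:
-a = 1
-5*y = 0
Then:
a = -1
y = 0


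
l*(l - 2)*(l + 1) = l^3 - l^2 - 2*l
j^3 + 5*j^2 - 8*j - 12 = (j - 2)*(j + 1)*(j + 6)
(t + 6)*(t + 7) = t^2 + 13*t + 42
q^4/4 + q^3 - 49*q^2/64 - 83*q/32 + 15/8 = (q/4 + 1)*(q - 5/4)*(q - 3/4)*(q + 2)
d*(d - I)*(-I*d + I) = -I*d^3 - d^2 + I*d^2 + d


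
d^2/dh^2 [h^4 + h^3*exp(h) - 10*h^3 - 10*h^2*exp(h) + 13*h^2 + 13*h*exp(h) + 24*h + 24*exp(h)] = h^3*exp(h) - 4*h^2*exp(h) + 12*h^2 - 21*h*exp(h) - 60*h + 30*exp(h) + 26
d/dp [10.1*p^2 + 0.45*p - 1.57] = 20.2*p + 0.45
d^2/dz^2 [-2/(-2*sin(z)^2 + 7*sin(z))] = 2*(-16*sin(z) + 42 - 25/sin(z) - 84/sin(z)^2 + 98/sin(z)^3)/(2*sin(z) - 7)^3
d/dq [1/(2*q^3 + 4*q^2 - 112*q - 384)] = (-3*q^2 - 4*q + 56)/(2*(q^3 + 2*q^2 - 56*q - 192)^2)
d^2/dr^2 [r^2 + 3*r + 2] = 2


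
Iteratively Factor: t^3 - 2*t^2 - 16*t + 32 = (t - 4)*(t^2 + 2*t - 8) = (t - 4)*(t - 2)*(t + 4)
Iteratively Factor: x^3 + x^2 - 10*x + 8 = (x + 4)*(x^2 - 3*x + 2) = (x - 2)*(x + 4)*(x - 1)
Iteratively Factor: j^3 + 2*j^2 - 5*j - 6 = (j - 2)*(j^2 + 4*j + 3) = (j - 2)*(j + 1)*(j + 3)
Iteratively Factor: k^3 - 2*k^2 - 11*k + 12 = (k - 4)*(k^2 + 2*k - 3) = (k - 4)*(k - 1)*(k + 3)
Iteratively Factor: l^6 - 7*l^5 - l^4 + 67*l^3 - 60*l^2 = (l - 1)*(l^5 - 6*l^4 - 7*l^3 + 60*l^2) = l*(l - 1)*(l^4 - 6*l^3 - 7*l^2 + 60*l) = l*(l - 4)*(l - 1)*(l^3 - 2*l^2 - 15*l) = l^2*(l - 4)*(l - 1)*(l^2 - 2*l - 15) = l^2*(l - 5)*(l - 4)*(l - 1)*(l + 3)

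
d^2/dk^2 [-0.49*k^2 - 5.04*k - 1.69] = -0.980000000000000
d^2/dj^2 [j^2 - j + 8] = 2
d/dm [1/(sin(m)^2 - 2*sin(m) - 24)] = 2*(1 - sin(m))*cos(m)/((sin(m) - 6)^2*(sin(m) + 4)^2)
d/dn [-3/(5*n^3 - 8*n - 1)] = 3*(15*n^2 - 8)/(-5*n^3 + 8*n + 1)^2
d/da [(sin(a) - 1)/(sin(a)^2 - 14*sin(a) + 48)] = (2*sin(a) + cos(a)^2 + 33)*cos(a)/(sin(a)^2 - 14*sin(a) + 48)^2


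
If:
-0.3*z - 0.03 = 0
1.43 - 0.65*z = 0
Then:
No Solution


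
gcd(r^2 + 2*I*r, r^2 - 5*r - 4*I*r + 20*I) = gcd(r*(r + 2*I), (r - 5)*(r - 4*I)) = 1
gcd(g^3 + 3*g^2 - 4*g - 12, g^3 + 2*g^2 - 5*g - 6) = g^2 + g - 6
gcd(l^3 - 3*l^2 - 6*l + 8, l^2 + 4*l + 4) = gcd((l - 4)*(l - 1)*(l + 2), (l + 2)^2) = l + 2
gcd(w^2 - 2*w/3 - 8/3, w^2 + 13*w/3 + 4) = w + 4/3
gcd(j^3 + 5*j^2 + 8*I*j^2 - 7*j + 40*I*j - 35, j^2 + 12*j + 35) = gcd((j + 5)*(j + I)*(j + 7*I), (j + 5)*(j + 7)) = j + 5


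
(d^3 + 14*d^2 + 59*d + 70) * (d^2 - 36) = d^5 + 14*d^4 + 23*d^3 - 434*d^2 - 2124*d - 2520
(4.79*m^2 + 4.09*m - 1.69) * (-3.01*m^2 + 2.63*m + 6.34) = -14.4179*m^4 + 0.286800000000001*m^3 + 46.2122*m^2 + 21.4859*m - 10.7146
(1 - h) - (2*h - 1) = 2 - 3*h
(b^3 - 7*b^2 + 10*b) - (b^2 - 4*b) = b^3 - 8*b^2 + 14*b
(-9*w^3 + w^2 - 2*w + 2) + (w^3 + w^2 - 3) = -8*w^3 + 2*w^2 - 2*w - 1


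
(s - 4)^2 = s^2 - 8*s + 16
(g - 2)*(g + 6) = g^2 + 4*g - 12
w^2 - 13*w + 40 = (w - 8)*(w - 5)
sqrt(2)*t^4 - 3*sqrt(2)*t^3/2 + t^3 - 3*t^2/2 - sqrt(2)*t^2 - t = t*(t - 2)*(t + 1/2)*(sqrt(2)*t + 1)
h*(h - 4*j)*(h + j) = h^3 - 3*h^2*j - 4*h*j^2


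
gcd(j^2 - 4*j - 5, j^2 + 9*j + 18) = 1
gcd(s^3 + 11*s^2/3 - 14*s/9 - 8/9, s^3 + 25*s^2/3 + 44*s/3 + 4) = s + 1/3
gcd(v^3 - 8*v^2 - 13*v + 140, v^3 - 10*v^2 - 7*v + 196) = v^2 - 3*v - 28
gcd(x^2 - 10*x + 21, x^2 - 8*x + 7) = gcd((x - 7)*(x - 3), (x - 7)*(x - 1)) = x - 7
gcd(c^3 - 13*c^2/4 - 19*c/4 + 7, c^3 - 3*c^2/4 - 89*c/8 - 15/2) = c - 4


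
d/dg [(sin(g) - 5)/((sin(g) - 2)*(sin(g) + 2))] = (10*sin(g) + cos(g)^2 - 5)*cos(g)/((sin(g) - 2)^2*(sin(g) + 2)^2)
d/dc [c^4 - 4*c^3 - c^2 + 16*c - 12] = 4*c^3 - 12*c^2 - 2*c + 16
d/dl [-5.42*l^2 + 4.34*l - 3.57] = 4.34 - 10.84*l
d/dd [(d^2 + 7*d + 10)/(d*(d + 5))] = -2/d^2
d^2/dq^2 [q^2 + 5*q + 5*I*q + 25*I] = 2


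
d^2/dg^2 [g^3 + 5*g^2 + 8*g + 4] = 6*g + 10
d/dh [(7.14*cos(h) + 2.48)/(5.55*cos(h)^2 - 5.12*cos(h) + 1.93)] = (39.627*cos(h)^2 + 27.528*cos(h) - 26.4778)*sin(h)/(30.8025*cos(h)^4 - 56.832*cos(h)^3 + 47.6374*cos(h)^2 - 19.7632*cos(h) + 3.7249)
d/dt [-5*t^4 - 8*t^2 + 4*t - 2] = -20*t^3 - 16*t + 4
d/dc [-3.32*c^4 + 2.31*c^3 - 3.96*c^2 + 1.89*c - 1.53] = -13.28*c^3 + 6.93*c^2 - 7.92*c + 1.89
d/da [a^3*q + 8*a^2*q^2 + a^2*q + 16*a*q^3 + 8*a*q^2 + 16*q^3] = q*(3*a^2 + 16*a*q + 2*a + 16*q^2 + 8*q)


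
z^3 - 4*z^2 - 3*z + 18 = (z - 3)^2*(z + 2)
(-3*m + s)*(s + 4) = -3*m*s - 12*m + s^2 + 4*s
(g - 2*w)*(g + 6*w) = g^2 + 4*g*w - 12*w^2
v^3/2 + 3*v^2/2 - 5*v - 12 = (v/2 + 1)*(v - 3)*(v + 4)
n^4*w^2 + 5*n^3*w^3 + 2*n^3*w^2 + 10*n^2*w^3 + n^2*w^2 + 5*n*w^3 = n*(n + 5*w)*(n*w + w)^2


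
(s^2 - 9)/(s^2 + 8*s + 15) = (s - 3)/(s + 5)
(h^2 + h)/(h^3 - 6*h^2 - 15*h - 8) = h/(h^2 - 7*h - 8)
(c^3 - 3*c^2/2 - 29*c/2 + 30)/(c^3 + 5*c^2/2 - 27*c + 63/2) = (2*c^2 + 3*c - 20)/(2*c^2 + 11*c - 21)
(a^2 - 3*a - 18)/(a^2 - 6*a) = (a + 3)/a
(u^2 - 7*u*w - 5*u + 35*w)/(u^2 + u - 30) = (u - 7*w)/(u + 6)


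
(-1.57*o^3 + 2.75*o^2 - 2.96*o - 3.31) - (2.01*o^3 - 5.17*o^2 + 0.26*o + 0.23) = -3.58*o^3 + 7.92*o^2 - 3.22*o - 3.54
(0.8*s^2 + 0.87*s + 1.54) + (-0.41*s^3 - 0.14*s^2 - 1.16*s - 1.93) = -0.41*s^3 + 0.66*s^2 - 0.29*s - 0.39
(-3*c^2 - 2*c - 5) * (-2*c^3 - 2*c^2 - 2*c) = 6*c^5 + 10*c^4 + 20*c^3 + 14*c^2 + 10*c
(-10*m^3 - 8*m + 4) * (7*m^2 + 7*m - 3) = -70*m^5 - 70*m^4 - 26*m^3 - 28*m^2 + 52*m - 12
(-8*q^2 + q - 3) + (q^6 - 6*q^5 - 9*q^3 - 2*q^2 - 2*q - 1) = q^6 - 6*q^5 - 9*q^3 - 10*q^2 - q - 4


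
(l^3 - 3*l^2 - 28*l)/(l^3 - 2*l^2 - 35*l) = (l + 4)/(l + 5)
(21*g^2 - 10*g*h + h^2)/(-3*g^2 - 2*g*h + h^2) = (-7*g + h)/(g + h)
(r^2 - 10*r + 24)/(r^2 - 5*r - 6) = (r - 4)/(r + 1)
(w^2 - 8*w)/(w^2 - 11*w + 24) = w/(w - 3)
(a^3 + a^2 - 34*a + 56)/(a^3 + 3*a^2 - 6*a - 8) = (a^2 + 3*a - 28)/(a^2 + 5*a + 4)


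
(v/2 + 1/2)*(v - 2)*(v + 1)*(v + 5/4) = v^4/2 + 5*v^3/8 - 3*v^2/2 - 23*v/8 - 5/4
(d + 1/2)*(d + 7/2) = d^2 + 4*d + 7/4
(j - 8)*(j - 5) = j^2 - 13*j + 40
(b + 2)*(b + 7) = b^2 + 9*b + 14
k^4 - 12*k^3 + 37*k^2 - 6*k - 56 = (k - 7)*(k - 4)*(k - 2)*(k + 1)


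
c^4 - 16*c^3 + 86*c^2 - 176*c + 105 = (c - 7)*(c - 5)*(c - 3)*(c - 1)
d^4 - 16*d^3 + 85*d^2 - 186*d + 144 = (d - 8)*(d - 3)^2*(d - 2)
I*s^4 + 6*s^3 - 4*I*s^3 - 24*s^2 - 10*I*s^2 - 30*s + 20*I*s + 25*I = (s - 5)*(s + 1)*(s - 5*I)*(I*s + 1)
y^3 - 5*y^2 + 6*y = y*(y - 3)*(y - 2)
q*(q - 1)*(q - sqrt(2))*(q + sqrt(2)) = q^4 - q^3 - 2*q^2 + 2*q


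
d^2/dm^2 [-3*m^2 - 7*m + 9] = -6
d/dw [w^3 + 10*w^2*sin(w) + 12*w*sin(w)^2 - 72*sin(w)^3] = 10*w^2*cos(w) + 3*w^2 + 20*w*sin(w) + 12*w*sin(2*w) - 216*sin(w)^2*cos(w) + 12*sin(w)^2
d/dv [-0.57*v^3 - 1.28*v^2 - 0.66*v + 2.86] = -1.71*v^2 - 2.56*v - 0.66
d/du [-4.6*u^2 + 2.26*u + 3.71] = 2.26 - 9.2*u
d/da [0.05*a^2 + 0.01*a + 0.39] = 0.1*a + 0.01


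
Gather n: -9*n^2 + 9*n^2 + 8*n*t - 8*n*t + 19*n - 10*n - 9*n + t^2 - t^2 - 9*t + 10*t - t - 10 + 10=0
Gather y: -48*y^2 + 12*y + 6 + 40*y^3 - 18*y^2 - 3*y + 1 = 40*y^3 - 66*y^2 + 9*y + 7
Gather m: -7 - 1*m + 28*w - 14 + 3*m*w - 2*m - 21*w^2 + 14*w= m*(3*w - 3) - 21*w^2 + 42*w - 21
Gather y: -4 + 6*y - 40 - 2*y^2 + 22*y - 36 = -2*y^2 + 28*y - 80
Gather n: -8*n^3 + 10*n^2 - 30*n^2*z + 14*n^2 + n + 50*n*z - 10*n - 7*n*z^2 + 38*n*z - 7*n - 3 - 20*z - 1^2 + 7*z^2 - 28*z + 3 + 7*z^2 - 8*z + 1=-8*n^3 + n^2*(24 - 30*z) + n*(-7*z^2 + 88*z - 16) + 14*z^2 - 56*z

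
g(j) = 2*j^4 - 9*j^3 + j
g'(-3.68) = -763.33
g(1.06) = -7.13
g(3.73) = -76.19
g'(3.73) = 40.51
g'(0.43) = -3.36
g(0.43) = -0.22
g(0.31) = 0.06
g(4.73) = 53.41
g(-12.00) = 57012.00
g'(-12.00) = -17711.00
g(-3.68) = 811.64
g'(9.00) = 3646.00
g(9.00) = 6570.00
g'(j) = 8*j^3 - 27*j^2 + 1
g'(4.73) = 243.52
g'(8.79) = 3348.08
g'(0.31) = -1.36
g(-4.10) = 1181.34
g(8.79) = 5835.91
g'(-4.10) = -1004.24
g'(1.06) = -19.81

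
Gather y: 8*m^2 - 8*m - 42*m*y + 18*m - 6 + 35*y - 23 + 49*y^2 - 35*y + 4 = 8*m^2 - 42*m*y + 10*m + 49*y^2 - 25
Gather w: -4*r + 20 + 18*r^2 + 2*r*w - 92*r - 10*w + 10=18*r^2 - 96*r + w*(2*r - 10) + 30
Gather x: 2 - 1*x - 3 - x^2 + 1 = -x^2 - x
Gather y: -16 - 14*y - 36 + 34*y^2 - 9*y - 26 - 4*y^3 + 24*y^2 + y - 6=-4*y^3 + 58*y^2 - 22*y - 84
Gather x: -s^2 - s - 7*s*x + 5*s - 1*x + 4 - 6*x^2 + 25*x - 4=-s^2 + 4*s - 6*x^2 + x*(24 - 7*s)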